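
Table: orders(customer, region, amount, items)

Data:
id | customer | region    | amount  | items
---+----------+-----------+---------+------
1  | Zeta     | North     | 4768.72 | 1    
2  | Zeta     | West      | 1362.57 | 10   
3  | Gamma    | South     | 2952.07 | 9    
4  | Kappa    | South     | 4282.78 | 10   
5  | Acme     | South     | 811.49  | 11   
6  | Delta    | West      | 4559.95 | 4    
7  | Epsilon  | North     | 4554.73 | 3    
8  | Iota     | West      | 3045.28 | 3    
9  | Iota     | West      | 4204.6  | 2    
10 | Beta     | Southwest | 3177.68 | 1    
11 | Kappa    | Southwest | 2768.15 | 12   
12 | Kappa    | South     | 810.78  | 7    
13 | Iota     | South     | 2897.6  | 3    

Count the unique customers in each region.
SELECT region, COUNT(DISTINCT customer)
FROM orders
GROUP BY region

Result:
  North: 2 distinct
  South: 4 distinct
  Southwest: 2 distinct
  West: 3 distinct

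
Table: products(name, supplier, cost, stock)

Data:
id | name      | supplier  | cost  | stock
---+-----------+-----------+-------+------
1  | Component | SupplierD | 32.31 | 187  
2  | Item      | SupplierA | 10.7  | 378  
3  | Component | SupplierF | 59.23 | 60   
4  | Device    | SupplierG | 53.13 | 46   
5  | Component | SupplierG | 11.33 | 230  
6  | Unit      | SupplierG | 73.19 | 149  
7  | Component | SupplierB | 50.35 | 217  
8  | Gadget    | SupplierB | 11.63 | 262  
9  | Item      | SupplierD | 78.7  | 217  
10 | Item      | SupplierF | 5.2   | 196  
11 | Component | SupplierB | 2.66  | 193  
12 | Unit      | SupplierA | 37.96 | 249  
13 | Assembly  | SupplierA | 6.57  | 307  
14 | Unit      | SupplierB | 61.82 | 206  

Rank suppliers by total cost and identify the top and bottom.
SELECT supplier, SUM(cost)
FROM products
GROUP BY supplier
ORDER BY SUM(cost)

All groups:
  SupplierA: 55.23
  SupplierF: 64.43
  SupplierD: 111.01
  SupplierB: 126.46
  SupplierG: 137.65

Highest: SupplierG (137.65)
Lowest: SupplierA (55.23)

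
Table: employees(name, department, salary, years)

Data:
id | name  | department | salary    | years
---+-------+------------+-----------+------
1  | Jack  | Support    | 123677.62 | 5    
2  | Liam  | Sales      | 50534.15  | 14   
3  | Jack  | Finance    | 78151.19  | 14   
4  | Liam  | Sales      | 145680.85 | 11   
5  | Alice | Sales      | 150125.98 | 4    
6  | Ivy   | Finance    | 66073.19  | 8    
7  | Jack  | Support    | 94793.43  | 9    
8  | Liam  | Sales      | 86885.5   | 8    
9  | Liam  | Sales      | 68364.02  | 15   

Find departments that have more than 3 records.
SELECT department, COUNT(*) as cnt
FROM employees
GROUP BY department
HAVING COUNT(*) > 3

Result:
  Sales: 5

Note: HAVING filters groups after aggregation, WHERE filters rows before.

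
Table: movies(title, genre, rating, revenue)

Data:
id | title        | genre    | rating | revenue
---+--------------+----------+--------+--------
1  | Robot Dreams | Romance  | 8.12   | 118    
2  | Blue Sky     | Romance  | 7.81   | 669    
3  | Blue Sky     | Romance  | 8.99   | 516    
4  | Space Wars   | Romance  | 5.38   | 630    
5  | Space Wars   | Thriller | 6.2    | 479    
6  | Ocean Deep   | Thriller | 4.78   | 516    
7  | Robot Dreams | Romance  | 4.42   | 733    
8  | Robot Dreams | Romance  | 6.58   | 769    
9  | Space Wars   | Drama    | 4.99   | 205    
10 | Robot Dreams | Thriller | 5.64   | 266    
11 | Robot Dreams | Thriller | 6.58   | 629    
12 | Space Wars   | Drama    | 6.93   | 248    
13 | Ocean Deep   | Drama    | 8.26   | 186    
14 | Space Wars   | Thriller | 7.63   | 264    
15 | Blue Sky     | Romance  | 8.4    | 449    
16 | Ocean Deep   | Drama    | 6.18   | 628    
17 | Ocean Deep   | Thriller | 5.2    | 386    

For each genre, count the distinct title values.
SELECT genre, COUNT(DISTINCT title)
FROM movies
GROUP BY genre

Result:
  Drama: 2 distinct
  Romance: 3 distinct
  Thriller: 3 distinct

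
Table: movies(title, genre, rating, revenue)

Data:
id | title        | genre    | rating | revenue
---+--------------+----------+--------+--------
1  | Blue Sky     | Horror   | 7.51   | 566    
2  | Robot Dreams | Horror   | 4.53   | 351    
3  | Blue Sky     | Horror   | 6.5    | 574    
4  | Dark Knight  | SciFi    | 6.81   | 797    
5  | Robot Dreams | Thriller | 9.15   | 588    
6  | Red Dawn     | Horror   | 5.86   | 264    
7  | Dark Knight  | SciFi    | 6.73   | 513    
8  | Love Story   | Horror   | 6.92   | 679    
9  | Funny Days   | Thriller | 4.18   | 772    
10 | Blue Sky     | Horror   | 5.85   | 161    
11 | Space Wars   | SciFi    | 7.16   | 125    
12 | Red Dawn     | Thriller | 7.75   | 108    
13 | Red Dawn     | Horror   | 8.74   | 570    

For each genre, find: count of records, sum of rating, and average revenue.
SELECT genre,
       COUNT(*) as cnt,
       SUM(rating) as total_rating,
       AVG(revenue) as avg_revenue
FROM movies
GROUP BY genre

Result:
  Horror: 7 records, 45.91 total rating, 452.14 avg revenue
  SciFi: 3 records, 20.70 total rating, 478.33 avg revenue
  Thriller: 3 records, 21.08 total rating, 489.33 avg revenue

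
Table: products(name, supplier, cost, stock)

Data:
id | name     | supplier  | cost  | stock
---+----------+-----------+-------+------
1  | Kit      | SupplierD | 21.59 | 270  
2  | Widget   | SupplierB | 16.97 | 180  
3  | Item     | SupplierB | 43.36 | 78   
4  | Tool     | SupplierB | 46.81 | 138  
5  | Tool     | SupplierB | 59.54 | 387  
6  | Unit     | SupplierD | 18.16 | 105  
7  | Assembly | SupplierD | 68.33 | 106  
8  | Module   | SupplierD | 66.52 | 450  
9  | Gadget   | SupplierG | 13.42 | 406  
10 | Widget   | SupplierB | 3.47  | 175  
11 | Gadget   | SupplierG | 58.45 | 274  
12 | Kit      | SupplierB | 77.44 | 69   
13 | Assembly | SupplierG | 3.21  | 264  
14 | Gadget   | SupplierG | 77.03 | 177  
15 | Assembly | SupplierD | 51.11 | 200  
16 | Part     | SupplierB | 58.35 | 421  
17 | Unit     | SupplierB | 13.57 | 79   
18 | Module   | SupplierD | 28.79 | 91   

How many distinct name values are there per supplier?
SELECT supplier, COUNT(DISTINCT name)
FROM products
GROUP BY supplier

Result:
  SupplierB: 6 distinct
  SupplierD: 4 distinct
  SupplierG: 2 distinct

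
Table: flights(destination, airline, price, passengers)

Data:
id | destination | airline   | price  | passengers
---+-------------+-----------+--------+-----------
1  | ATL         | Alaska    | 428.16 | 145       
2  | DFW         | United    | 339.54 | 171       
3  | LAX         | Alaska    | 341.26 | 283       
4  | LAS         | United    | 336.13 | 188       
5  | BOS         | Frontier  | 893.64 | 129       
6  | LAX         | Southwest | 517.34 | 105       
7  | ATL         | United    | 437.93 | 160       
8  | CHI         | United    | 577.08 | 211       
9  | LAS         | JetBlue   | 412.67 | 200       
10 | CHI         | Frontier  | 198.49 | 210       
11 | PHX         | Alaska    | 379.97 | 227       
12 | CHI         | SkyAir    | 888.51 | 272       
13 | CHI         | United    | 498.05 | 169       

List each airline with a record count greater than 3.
SELECT airline, COUNT(*) as cnt
FROM flights
GROUP BY airline
HAVING COUNT(*) > 3

Result:
  United: 5

Note: HAVING filters groups after aggregation, WHERE filters rows before.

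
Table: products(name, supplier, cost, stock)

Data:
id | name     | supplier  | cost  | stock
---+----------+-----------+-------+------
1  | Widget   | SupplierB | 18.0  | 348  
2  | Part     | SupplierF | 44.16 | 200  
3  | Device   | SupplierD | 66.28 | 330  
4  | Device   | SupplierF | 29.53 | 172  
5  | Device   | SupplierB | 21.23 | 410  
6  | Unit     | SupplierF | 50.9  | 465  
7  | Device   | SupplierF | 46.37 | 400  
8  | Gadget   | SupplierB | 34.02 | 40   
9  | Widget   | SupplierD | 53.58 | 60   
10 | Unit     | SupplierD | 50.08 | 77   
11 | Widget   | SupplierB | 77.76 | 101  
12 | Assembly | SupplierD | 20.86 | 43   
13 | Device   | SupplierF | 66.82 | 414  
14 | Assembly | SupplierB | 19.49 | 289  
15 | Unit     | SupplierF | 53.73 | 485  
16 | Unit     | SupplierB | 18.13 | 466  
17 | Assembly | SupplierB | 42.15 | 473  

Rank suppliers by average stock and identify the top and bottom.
SELECT supplier, AVG(stock)
FROM products
GROUP BY supplier
ORDER BY AVG(stock)

All groups:
  SupplierD: 127.50
  SupplierB: 303.86
  SupplierF: 356.00

Highest: SupplierF (356.00)
Lowest: SupplierD (127.50)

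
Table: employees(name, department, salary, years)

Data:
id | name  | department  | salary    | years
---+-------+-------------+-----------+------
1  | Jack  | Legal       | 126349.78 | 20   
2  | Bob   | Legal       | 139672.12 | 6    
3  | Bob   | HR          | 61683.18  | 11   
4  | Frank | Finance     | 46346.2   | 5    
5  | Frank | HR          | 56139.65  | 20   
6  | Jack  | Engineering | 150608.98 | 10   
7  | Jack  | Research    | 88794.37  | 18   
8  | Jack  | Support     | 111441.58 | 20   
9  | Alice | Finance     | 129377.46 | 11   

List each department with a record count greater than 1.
SELECT department, COUNT(*) as cnt
FROM employees
GROUP BY department
HAVING COUNT(*) > 1

Result:
  Finance: 2
  HR: 2
  Legal: 2

Note: HAVING filters groups after aggregation, WHERE filters rows before.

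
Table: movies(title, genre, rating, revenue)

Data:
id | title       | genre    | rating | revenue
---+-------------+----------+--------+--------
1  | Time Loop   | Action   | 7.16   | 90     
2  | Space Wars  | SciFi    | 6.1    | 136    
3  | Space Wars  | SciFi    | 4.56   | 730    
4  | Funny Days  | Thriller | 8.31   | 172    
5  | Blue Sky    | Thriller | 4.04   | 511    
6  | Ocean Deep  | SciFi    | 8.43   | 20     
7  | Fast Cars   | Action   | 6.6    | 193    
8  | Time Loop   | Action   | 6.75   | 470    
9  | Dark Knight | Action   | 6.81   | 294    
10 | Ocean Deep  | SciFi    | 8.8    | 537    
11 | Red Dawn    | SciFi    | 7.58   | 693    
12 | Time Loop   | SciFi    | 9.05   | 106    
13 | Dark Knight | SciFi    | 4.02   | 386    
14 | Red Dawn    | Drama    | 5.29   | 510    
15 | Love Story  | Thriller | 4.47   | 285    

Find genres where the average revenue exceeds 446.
SELECT genre, AVG(revenue)
FROM movies
GROUP BY genre
HAVING AVG(revenue) > 446

Result:
  Drama: avg=510.00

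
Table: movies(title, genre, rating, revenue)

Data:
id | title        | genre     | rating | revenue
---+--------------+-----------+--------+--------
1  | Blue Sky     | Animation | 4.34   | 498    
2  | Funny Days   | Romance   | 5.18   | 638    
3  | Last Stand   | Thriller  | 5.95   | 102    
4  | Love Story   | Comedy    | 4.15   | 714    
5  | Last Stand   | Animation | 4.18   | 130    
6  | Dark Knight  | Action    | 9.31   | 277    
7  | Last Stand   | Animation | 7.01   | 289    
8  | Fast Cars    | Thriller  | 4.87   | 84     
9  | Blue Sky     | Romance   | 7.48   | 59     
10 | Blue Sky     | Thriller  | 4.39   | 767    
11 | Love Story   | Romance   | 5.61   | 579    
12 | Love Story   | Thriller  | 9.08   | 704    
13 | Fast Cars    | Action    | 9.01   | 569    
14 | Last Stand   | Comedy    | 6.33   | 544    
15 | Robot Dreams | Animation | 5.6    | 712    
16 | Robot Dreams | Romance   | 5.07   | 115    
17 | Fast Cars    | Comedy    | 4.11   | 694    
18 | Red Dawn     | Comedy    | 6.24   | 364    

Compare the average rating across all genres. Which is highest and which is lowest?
SELECT genre, AVG(rating)
FROM movies
GROUP BY genre
ORDER BY AVG(rating)

All groups:
  Comedy: 5.21
  Animation: 5.28
  Romance: 5.84
  Thriller: 6.07
  Action: 9.16

Highest: Action (9.16)
Lowest: Comedy (5.21)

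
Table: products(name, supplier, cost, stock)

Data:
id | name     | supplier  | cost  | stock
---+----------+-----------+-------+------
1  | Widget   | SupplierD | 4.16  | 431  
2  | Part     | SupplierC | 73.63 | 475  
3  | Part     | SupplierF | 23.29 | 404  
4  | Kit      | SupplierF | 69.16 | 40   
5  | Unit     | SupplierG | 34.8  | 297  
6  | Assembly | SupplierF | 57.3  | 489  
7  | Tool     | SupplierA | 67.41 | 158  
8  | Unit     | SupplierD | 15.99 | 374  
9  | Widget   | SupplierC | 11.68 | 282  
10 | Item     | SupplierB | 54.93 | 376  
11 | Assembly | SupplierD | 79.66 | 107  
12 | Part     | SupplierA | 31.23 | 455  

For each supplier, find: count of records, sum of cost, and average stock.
SELECT supplier,
       COUNT(*) as cnt,
       SUM(cost) as total_cost,
       AVG(stock) as avg_stock
FROM products
GROUP BY supplier

Result:
  SupplierA: 2 records, 98.64 total cost, 306.50 avg stock
  SupplierB: 1 records, 54.93 total cost, 376.00 avg stock
  SupplierC: 2 records, 85.31 total cost, 378.50 avg stock
  SupplierD: 3 records, 99.81 total cost, 304.00 avg stock
  SupplierF: 3 records, 149.75 total cost, 311.00 avg stock
  SupplierG: 1 records, 34.80 total cost, 297.00 avg stock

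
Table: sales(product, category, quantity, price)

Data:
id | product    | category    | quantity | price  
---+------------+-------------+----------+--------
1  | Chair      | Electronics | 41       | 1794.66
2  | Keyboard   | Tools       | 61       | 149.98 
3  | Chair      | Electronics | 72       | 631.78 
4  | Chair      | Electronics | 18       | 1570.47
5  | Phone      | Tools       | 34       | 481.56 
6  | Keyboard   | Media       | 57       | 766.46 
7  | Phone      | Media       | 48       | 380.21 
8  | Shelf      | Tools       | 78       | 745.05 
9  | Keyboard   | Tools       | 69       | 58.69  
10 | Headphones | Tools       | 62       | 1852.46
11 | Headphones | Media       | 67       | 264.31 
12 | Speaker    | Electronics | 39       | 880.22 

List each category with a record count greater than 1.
SELECT category, COUNT(*) as cnt
FROM sales
GROUP BY category
HAVING COUNT(*) > 1

Result:
  Electronics: 4
  Media: 3
  Tools: 5

Note: HAVING filters groups after aggregation, WHERE filters rows before.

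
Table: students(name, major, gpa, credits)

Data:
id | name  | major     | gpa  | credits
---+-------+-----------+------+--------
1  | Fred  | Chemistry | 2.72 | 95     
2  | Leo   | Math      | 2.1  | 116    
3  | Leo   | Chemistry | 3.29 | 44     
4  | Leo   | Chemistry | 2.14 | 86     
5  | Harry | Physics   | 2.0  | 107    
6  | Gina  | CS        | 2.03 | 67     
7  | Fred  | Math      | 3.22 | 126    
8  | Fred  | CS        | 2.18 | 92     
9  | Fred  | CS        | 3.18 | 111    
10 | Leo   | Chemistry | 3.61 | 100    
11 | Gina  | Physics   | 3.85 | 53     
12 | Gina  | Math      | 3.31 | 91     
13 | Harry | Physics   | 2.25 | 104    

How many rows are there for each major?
SELECT major, COUNT(*) as count
FROM students
GROUP BY major

Result:
  CS: 3
  Chemistry: 4
  Math: 3
  Physics: 3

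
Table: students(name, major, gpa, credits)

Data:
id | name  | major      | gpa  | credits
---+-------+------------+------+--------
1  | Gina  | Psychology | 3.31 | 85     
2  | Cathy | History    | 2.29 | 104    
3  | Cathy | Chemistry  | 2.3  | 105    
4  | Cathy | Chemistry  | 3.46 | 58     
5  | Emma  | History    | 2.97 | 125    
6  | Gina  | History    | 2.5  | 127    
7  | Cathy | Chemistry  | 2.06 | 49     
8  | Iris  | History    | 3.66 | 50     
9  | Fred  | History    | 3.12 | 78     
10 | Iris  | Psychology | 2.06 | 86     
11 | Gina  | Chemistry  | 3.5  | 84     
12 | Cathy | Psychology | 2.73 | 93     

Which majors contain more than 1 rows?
SELECT major, COUNT(*) as cnt
FROM students
GROUP BY major
HAVING COUNT(*) > 1

Result:
  Chemistry: 4
  History: 5
  Psychology: 3

Note: HAVING filters groups after aggregation, WHERE filters rows before.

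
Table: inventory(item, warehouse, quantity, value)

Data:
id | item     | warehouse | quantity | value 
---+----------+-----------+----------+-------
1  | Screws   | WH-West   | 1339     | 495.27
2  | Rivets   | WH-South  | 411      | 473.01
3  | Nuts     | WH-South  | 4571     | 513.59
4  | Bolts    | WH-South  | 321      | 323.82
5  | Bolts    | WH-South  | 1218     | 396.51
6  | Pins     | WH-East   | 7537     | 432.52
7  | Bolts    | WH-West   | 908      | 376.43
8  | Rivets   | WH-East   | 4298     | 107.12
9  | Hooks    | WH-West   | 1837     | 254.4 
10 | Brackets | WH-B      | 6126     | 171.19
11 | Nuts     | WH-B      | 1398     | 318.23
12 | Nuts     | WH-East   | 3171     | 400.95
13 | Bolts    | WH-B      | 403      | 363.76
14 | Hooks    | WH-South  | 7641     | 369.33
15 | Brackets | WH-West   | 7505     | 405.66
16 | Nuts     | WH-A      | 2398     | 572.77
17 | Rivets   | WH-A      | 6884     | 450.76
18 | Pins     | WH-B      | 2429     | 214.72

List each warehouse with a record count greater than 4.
SELECT warehouse, COUNT(*) as cnt
FROM inventory
GROUP BY warehouse
HAVING COUNT(*) > 4

Result:
  WH-South: 5

Note: HAVING filters groups after aggregation, WHERE filters rows before.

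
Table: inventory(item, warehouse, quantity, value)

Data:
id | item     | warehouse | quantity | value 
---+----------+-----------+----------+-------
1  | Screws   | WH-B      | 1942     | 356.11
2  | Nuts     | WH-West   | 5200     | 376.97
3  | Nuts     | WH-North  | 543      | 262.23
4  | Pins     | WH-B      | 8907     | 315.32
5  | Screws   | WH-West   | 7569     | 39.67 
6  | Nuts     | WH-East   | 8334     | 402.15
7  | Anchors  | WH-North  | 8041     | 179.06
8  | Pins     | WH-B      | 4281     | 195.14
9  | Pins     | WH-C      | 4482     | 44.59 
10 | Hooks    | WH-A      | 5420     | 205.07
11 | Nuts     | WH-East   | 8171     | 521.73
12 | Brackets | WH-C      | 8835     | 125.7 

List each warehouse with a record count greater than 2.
SELECT warehouse, COUNT(*) as cnt
FROM inventory
GROUP BY warehouse
HAVING COUNT(*) > 2

Result:
  WH-B: 3

Note: HAVING filters groups after aggregation, WHERE filters rows before.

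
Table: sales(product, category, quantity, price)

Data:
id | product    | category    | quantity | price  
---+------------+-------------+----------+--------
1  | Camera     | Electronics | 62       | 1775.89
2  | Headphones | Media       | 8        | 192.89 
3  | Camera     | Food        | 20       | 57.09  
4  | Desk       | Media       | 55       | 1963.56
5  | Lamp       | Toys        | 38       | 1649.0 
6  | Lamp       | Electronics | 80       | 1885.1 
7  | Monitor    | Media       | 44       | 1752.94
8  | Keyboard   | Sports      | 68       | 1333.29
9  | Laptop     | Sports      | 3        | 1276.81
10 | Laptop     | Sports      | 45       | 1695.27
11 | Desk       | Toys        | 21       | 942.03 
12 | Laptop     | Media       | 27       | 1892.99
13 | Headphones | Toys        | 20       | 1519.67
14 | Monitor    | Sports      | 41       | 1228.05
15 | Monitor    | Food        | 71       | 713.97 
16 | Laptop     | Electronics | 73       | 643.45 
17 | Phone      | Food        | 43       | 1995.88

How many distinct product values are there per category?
SELECT category, COUNT(DISTINCT product)
FROM sales
GROUP BY category

Result:
  Electronics: 3 distinct
  Food: 3 distinct
  Media: 4 distinct
  Sports: 3 distinct
  Toys: 3 distinct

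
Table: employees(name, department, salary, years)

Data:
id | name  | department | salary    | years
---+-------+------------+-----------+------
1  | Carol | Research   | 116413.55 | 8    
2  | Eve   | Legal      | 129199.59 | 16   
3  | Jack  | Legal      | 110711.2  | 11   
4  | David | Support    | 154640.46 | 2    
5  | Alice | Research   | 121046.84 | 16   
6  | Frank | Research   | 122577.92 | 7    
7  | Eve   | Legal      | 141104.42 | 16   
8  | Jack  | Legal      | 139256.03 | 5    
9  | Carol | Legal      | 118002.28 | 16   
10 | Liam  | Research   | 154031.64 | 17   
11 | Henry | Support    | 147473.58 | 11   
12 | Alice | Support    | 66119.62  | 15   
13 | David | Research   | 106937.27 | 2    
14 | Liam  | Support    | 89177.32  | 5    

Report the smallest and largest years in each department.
SELECT department, MIN(years), MAX(years)
FROM employees
GROUP BY department

Result:
  Legal: min=5, max=16
  Research: min=2, max=17
  Support: min=2, max=15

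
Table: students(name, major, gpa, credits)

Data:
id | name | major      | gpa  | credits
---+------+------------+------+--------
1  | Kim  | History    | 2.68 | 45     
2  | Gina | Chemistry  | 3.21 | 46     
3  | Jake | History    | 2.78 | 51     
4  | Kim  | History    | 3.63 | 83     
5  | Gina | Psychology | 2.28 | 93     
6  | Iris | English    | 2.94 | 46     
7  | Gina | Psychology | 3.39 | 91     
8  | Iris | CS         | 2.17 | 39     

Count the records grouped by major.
SELECT major, COUNT(*) as count
FROM students
GROUP BY major

Result:
  CS: 1
  Chemistry: 1
  English: 1
  History: 3
  Psychology: 2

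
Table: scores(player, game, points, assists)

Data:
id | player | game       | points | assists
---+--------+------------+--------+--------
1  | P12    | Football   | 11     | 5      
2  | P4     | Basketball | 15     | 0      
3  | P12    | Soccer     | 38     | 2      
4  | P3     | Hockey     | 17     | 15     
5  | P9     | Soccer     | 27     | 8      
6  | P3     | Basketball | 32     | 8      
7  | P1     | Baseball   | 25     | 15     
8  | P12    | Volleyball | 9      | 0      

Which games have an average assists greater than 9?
SELECT game, AVG(assists)
FROM scores
GROUP BY game
HAVING AVG(assists) > 9

Result:
  Baseball: avg=15.00
  Hockey: avg=15.00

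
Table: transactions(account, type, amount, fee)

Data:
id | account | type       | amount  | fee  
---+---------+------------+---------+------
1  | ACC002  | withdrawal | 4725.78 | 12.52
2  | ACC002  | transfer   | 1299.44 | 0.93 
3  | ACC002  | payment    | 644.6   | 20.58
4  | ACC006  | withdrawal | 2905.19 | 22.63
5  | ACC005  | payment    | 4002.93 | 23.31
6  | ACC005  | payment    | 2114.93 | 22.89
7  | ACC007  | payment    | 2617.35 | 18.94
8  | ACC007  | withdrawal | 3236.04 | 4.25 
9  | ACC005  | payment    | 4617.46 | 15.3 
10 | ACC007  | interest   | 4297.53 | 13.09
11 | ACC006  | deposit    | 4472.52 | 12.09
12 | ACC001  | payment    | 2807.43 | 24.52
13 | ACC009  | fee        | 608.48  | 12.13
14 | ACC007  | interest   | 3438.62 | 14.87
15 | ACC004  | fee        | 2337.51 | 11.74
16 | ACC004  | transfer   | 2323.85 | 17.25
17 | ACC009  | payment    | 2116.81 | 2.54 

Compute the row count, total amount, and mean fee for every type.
SELECT type,
       COUNT(*) as cnt,
       SUM(amount) as total_amount,
       AVG(fee) as avg_fee
FROM transactions
GROUP BY type

Result:
  deposit: 1 records, 4472.52 total amount, 12.09 avg fee
  fee: 2 records, 2945.99 total amount, 11.94 avg fee
  interest: 2 records, 7736.15 total amount, 13.98 avg fee
  payment: 7 records, 18921.51 total amount, 18.30 avg fee
  transfer: 2 records, 3623.29 total amount, 9.09 avg fee
  withdrawal: 3 records, 10867.01 total amount, 13.13 avg fee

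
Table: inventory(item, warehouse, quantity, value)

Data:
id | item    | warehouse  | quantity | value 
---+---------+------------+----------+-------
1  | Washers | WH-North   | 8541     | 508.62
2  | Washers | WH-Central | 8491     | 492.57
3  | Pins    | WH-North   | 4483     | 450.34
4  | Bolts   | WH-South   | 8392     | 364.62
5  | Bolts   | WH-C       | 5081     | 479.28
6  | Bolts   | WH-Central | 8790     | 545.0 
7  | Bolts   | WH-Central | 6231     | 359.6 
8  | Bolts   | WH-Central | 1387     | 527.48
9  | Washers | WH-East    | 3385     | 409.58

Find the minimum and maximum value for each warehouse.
SELECT warehouse, MIN(value), MAX(value)
FROM inventory
GROUP BY warehouse

Result:
  WH-C: min=479.28, max=479.28
  WH-Central: min=359.60, max=545.00
  WH-East: min=409.58, max=409.58
  WH-North: min=450.34, max=508.62
  WH-South: min=364.62, max=364.62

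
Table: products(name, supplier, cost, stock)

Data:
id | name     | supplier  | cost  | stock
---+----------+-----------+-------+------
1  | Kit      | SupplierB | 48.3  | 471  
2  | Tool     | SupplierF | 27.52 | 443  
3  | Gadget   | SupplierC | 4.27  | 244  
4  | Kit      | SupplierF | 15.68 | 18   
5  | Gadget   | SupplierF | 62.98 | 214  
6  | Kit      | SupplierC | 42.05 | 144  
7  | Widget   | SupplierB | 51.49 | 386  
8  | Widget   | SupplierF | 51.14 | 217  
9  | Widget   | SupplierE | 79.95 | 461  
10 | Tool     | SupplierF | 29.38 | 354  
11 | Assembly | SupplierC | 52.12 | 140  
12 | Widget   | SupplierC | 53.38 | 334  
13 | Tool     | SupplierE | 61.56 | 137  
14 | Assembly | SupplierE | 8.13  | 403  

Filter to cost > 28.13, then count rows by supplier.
SELECT supplier, COUNT(*)
FROM products
WHERE cost > 28.13
GROUP BY supplier

Note: WHERE filters rows before grouping.

Result:
  SupplierB: 2
  SupplierC: 3
  SupplierE: 2
  SupplierF: 3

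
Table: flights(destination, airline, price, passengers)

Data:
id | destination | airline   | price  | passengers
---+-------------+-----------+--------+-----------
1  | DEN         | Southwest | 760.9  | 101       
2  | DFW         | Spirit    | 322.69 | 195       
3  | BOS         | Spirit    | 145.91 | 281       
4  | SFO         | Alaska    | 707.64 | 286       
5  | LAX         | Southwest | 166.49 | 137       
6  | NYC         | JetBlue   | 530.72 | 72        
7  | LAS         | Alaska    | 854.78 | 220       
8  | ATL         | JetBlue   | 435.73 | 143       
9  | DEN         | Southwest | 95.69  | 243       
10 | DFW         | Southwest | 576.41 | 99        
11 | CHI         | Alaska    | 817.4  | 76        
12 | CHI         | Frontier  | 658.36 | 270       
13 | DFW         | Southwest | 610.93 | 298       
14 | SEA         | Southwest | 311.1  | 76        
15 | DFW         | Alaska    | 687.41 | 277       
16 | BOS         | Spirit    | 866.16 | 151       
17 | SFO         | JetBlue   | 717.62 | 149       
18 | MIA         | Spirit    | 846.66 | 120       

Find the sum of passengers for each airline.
SELECT airline, SUM(passengers) as result
FROM flights
GROUP BY airline

Result:
  Alaska: 859
  Frontier: 270
  JetBlue: 364
  Southwest: 954
  Spirit: 747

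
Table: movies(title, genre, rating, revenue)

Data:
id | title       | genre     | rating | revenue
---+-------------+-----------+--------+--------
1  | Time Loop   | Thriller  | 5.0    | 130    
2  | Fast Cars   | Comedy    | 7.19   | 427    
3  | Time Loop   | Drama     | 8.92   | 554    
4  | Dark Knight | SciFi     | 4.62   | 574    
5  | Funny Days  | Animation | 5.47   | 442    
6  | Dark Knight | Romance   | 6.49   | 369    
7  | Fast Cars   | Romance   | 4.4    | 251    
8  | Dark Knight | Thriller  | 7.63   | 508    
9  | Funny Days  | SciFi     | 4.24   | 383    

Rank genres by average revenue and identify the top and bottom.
SELECT genre, AVG(revenue)
FROM movies
GROUP BY genre
ORDER BY AVG(revenue)

All groups:
  Romance: 310.00
  Thriller: 319.00
  Comedy: 427.00
  Animation: 442.00
  SciFi: 478.50
  Drama: 554.00

Highest: Drama (554.00)
Lowest: Romance (310.00)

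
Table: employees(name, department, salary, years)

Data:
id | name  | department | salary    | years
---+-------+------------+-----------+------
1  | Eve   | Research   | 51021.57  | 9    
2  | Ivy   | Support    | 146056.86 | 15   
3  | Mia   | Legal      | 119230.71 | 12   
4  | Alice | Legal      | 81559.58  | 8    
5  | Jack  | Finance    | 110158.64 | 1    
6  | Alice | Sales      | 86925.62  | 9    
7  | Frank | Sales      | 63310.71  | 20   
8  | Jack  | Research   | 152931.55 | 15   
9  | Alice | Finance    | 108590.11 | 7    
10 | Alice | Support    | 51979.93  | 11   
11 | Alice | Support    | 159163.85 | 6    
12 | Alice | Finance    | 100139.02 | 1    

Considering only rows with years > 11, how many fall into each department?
SELECT department, COUNT(*)
FROM employees
WHERE years > 11
GROUP BY department

Note: WHERE filters rows before grouping.

Result:
  Legal: 1
  Research: 1
  Sales: 1
  Support: 1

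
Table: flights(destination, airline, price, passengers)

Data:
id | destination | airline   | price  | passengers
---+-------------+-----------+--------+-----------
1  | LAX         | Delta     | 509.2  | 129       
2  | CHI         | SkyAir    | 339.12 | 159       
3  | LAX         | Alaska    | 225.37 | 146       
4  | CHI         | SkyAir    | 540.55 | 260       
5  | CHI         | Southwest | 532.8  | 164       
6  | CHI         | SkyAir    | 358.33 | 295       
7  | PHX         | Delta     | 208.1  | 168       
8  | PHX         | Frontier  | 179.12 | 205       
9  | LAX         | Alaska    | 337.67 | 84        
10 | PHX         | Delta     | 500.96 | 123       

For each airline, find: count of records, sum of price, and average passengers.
SELECT airline,
       COUNT(*) as cnt,
       SUM(price) as total_price,
       AVG(passengers) as avg_passengers
FROM flights
GROUP BY airline

Result:
  Alaska: 2 records, 563.04 total price, 115.00 avg passengers
  Delta: 3 records, 1218.26 total price, 140.00 avg passengers
  Frontier: 1 records, 179.12 total price, 205.00 avg passengers
  SkyAir: 3 records, 1238.00 total price, 238.00 avg passengers
  Southwest: 1 records, 532.80 total price, 164.00 avg passengers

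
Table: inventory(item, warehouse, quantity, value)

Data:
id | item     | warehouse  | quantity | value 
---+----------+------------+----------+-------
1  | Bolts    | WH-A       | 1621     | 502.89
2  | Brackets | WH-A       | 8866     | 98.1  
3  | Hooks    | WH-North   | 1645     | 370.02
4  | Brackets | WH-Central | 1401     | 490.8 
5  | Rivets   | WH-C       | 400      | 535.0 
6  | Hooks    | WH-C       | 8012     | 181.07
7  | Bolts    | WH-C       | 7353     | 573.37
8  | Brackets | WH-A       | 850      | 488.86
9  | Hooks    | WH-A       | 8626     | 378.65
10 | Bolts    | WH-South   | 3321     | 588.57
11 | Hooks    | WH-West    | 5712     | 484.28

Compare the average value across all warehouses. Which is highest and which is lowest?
SELECT warehouse, AVG(value)
FROM inventory
GROUP BY warehouse
ORDER BY AVG(value)

All groups:
  WH-A: 367.13
  WH-North: 370.02
  WH-C: 429.81
  WH-West: 484.28
  WH-Central: 490.80
  WH-South: 588.57

Highest: WH-South (588.57)
Lowest: WH-A (367.13)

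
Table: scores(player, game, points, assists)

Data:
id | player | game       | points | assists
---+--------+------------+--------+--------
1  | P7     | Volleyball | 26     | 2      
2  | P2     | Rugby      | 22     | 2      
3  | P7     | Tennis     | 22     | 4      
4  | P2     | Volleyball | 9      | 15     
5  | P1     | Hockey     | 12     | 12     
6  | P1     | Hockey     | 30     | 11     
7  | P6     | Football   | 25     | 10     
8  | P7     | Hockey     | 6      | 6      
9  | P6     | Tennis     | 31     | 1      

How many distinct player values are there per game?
SELECT game, COUNT(DISTINCT player)
FROM scores
GROUP BY game

Result:
  Football: 1 distinct
  Hockey: 2 distinct
  Rugby: 1 distinct
  Tennis: 2 distinct
  Volleyball: 2 distinct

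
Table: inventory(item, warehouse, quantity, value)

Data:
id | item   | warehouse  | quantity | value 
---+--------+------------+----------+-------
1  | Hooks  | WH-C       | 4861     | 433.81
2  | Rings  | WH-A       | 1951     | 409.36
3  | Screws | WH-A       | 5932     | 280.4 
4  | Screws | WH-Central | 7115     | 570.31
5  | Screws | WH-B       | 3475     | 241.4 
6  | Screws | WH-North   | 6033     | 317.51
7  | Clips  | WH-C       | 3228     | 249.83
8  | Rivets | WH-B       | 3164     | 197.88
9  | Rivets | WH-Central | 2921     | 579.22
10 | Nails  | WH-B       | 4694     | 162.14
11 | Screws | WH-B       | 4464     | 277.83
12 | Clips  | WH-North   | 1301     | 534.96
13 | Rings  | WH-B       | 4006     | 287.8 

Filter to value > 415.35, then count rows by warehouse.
SELECT warehouse, COUNT(*)
FROM inventory
WHERE value > 415.35
GROUP BY warehouse

Note: WHERE filters rows before grouping.

Result:
  WH-C: 1
  WH-Central: 2
  WH-North: 1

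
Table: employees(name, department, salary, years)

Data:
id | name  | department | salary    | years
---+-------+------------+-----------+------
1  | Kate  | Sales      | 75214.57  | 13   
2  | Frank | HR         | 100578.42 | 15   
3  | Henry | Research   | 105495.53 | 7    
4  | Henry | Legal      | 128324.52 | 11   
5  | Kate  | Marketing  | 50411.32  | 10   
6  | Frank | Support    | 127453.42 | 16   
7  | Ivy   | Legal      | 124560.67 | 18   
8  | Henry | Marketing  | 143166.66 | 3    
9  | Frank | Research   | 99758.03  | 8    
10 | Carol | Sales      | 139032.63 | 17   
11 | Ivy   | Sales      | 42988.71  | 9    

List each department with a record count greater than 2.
SELECT department, COUNT(*) as cnt
FROM employees
GROUP BY department
HAVING COUNT(*) > 2

Result:
  Sales: 3

Note: HAVING filters groups after aggregation, WHERE filters rows before.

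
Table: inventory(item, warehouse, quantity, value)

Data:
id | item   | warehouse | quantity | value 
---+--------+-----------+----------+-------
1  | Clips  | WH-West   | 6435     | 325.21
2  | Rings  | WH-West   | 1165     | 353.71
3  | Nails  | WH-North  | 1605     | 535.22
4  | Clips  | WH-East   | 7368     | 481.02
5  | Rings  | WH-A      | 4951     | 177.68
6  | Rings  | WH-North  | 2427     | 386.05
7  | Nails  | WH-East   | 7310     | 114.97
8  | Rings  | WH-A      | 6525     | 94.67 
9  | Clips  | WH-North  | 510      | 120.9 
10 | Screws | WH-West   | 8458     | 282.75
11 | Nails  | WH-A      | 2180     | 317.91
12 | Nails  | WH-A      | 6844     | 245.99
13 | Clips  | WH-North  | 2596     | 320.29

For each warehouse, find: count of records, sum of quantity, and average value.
SELECT warehouse,
       COUNT(*) as cnt,
       SUM(quantity) as total_quantity,
       AVG(value) as avg_value
FROM inventory
GROUP BY warehouse

Result:
  WH-A: 4 records, 20500 total quantity, 209.06 avg value
  WH-East: 2 records, 14678 total quantity, 298.00 avg value
  WH-North: 4 records, 7138 total quantity, 340.62 avg value
  WH-West: 3 records, 16058 total quantity, 320.56 avg value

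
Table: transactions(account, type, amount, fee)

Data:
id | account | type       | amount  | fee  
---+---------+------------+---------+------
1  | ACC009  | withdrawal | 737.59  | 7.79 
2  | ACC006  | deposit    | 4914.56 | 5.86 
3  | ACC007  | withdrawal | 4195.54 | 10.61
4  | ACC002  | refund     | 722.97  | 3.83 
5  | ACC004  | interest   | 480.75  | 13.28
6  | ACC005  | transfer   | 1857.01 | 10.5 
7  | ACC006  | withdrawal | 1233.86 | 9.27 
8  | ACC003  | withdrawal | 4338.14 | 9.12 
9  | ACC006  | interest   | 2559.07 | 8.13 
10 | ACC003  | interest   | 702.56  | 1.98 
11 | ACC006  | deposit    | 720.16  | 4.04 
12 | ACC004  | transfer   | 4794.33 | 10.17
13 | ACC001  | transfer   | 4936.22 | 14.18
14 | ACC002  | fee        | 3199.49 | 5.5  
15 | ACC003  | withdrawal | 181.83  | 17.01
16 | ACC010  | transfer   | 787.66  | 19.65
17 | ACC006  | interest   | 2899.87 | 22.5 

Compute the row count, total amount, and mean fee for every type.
SELECT type,
       COUNT(*) as cnt,
       SUM(amount) as total_amount,
       AVG(fee) as avg_fee
FROM transactions
GROUP BY type

Result:
  deposit: 2 records, 5634.72 total amount, 4.95 avg fee
  fee: 1 records, 3199.49 total amount, 5.50 avg fee
  interest: 4 records, 6642.25 total amount, 11.47 avg fee
  refund: 1 records, 722.97 total amount, 3.83 avg fee
  transfer: 4 records, 12375.22 total amount, 13.63 avg fee
  withdrawal: 5 records, 10686.96 total amount, 10.76 avg fee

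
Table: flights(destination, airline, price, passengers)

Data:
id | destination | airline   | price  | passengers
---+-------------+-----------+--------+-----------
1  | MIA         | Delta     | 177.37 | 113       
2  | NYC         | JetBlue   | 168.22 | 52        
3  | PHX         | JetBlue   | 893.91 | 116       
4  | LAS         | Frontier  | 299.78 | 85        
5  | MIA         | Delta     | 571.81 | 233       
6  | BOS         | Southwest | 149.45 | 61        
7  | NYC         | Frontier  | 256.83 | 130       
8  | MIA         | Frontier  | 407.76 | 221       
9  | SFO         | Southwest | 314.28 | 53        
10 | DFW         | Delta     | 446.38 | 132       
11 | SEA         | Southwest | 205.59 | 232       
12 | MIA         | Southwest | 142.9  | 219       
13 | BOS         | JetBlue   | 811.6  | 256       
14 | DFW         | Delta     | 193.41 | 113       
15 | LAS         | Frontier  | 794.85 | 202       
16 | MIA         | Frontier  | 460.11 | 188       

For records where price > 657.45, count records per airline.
SELECT airline, COUNT(*)
FROM flights
WHERE price > 657.45
GROUP BY airline

Note: WHERE filters rows before grouping.

Result:
  Frontier: 1
  JetBlue: 2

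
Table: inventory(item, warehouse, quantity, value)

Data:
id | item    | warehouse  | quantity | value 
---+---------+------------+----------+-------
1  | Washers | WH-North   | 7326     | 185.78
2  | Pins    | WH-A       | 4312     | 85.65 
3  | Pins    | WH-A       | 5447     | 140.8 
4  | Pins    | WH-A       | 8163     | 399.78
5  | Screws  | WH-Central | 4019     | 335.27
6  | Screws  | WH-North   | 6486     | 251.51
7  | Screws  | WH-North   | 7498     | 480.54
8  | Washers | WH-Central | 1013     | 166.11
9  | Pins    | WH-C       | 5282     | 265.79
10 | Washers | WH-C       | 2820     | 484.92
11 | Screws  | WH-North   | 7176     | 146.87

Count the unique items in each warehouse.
SELECT warehouse, COUNT(DISTINCT item)
FROM inventory
GROUP BY warehouse

Result:
  WH-A: 1 distinct
  WH-C: 2 distinct
  WH-Central: 2 distinct
  WH-North: 2 distinct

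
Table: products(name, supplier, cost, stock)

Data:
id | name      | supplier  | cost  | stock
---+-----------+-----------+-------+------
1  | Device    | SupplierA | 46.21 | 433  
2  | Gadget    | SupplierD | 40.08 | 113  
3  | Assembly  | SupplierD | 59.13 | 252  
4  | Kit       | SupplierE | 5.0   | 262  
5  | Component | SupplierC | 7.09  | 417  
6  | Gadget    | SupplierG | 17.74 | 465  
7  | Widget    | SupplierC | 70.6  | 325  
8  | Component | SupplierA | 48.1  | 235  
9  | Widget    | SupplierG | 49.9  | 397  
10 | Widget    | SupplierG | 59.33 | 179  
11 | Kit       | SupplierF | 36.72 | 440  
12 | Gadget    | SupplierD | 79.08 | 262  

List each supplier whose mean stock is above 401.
SELECT supplier, AVG(stock)
FROM products
GROUP BY supplier
HAVING AVG(stock) > 401

Result:
  SupplierF: avg=440.00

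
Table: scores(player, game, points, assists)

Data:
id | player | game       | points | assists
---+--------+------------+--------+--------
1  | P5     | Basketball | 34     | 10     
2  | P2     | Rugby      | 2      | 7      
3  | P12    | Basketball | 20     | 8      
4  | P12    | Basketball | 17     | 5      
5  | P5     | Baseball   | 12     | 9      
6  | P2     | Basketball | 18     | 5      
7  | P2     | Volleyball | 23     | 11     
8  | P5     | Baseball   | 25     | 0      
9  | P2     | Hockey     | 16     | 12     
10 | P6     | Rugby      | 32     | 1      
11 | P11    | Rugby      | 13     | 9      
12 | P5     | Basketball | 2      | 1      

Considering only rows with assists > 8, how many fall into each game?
SELECT game, COUNT(*)
FROM scores
WHERE assists > 8
GROUP BY game

Note: WHERE filters rows before grouping.

Result:
  Baseball: 1
  Basketball: 1
  Hockey: 1
  Rugby: 1
  Volleyball: 1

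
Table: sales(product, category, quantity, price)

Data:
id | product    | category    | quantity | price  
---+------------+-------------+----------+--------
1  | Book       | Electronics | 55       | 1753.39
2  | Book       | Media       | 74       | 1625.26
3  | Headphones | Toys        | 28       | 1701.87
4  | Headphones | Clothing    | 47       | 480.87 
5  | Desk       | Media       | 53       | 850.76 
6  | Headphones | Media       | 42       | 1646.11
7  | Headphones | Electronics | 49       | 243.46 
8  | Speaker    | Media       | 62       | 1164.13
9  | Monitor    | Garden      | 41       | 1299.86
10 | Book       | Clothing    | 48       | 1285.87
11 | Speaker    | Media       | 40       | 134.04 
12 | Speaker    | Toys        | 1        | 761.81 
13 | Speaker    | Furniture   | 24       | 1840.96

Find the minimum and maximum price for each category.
SELECT category, MIN(price), MAX(price)
FROM sales
GROUP BY category

Result:
  Clothing: min=480.87, max=1285.87
  Electronics: min=243.46, max=1753.39
  Furniture: min=1840.96, max=1840.96
  Garden: min=1299.86, max=1299.86
  Media: min=134.04, max=1646.11
  Toys: min=761.81, max=1701.87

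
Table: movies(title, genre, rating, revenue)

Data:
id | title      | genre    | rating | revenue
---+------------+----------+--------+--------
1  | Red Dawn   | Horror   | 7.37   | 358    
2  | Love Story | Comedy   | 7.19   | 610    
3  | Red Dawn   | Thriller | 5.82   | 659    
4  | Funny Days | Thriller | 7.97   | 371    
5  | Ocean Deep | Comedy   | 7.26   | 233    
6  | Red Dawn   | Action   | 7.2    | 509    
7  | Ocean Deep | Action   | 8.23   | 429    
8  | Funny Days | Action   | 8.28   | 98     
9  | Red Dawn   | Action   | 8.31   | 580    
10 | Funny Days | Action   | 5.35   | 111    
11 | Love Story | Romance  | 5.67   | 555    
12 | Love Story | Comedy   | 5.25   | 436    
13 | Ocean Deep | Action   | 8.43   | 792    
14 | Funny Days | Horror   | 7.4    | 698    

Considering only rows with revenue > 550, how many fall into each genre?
SELECT genre, COUNT(*)
FROM movies
WHERE revenue > 550
GROUP BY genre

Note: WHERE filters rows before grouping.

Result:
  Action: 2
  Comedy: 1
  Horror: 1
  Romance: 1
  Thriller: 1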